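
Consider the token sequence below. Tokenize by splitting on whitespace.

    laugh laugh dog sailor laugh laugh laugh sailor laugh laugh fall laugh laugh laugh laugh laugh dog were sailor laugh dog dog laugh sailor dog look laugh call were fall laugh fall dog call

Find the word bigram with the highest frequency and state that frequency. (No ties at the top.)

"laugh laugh", 8 times

Bigram frequencies (highest first):
  laugh laugh: 8
  laugh dog: 3
  sailor laugh: 3
  laugh sailor: 2
  laugh fall: 2
  fall laugh: 2
  … (13 more, each ≤ 1)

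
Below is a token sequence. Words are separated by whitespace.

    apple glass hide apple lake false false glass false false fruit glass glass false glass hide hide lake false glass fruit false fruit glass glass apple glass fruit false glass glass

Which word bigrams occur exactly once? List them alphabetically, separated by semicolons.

apple lake; glass apple; hide apple; hide hide; hide lake

Bigram counts meeting the condition (exactly once):
  apple lake: 1
  glass apple: 1
  hide apple: 1
  hide hide: 1
  hide lake: 1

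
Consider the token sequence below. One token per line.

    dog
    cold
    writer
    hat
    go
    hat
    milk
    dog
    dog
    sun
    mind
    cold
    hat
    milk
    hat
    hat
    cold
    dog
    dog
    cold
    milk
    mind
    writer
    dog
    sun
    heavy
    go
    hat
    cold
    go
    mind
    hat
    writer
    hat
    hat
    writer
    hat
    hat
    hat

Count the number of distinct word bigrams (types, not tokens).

39 tokens → 38 bigram windows in total.
Repeated bigrams (each contributes count−1 duplicates):
  hat hat: 4
  writer hat: 3
  dog cold: 2
  dog dog: 2
  dog sun: 2
  go hat: 2
  hat cold: 2
  hat milk: 2
  … (1 more repeated)
12 duplicate windows → 38 − 12 = 26 distinct.

26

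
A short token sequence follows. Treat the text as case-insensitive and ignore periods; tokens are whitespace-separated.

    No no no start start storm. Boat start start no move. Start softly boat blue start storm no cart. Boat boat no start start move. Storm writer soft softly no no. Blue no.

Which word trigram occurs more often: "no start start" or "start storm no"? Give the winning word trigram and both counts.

"no start start": 2 occurrences
"start storm no": 1 occurrence

"no start start" (2 vs 1)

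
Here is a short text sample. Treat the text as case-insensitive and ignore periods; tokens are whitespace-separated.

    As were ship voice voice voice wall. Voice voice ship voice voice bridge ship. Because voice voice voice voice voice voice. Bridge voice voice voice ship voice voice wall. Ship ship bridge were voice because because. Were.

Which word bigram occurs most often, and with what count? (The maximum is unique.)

Bigram frequencies (highest first):
  voice voice: 12
  ship voice: 3
  voice wall: 2
  voice ship: 2
  voice bridge: 2
  as were: 1
  … (14 more, each ≤ 1)

"voice voice", 12 times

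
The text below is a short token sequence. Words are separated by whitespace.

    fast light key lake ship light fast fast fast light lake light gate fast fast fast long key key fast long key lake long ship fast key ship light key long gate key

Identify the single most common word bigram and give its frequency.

Bigram frequencies (highest first):
  fast fast: 4
  fast light: 2
  light key: 2
  key lake: 2
  ship light: 2
  fast long: 2
  … (17 more, each ≤ 2)

"fast fast", 4 times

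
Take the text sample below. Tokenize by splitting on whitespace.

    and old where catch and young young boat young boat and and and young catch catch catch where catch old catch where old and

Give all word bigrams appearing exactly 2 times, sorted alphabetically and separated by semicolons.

Bigram counts meeting the condition (exactly 2 times):
  and and: 2
  and young: 2
  catch catch: 2
  catch where: 2
  where catch: 2
  young boat: 2

and and; and young; catch catch; catch where; where catch; young boat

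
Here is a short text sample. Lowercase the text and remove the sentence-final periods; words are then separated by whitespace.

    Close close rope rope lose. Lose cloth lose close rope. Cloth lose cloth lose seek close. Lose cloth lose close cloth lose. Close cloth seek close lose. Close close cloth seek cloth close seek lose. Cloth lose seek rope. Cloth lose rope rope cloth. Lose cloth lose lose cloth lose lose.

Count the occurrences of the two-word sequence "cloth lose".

Scanning the 50 overlapping bigram windows for "cloth lose":
  position 7–8: cloth lose
  position 11–12: cloth lose
  position 13–14: cloth lose
  position 18–19: cloth lose
  position 21–22: cloth lose
  position 36–37: cloth lose
  position 40–41: cloth lose
  position 44–45: cloth lose
  position 46–47: cloth lose
  position 49–50: cloth lose

10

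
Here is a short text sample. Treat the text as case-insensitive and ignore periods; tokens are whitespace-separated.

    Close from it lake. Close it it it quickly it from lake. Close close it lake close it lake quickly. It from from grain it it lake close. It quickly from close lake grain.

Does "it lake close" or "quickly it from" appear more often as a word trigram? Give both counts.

"it lake close": 3 occurrences
"quickly it from": 2 occurrences

"it lake close" (3 vs 2)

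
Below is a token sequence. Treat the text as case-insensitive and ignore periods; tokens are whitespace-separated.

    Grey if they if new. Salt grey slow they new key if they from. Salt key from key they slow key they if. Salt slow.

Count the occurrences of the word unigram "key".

4

Scanning the 25 tokens for "key":
  position 11: key
  position 16: key
  position 18: key
  position 21: key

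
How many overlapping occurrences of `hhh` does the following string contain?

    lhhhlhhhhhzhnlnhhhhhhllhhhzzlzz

9

Sliding a length-3 window over the 31 characters (29 positions):
  position 2–4: hhh
  position 6–8: hhh
  position 7–9: hhh
  position 8–10: hhh
  position 16–18: hhh
  position 17–19: hhh
  position 18–20: hhh
  position 19–21: hhh
  position 24–26: hhh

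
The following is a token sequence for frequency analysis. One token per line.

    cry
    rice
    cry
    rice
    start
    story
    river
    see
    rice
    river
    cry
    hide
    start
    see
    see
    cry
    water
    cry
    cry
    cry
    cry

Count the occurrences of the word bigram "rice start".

Scanning the 20 overlapping bigram windows for "rice start":
  position 4–5: rice start

1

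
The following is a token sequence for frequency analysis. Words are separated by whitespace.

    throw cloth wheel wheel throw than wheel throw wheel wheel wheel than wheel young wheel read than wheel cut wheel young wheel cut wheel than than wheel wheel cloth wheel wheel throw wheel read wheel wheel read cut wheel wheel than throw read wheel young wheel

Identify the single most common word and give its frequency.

"wheel", 23 times

Unigram frequencies (highest first):
  wheel: 23
  than: 6
  throw: 5
  read: 4
  young: 3
  cut: 3
  … (1 more, each ≤ 2)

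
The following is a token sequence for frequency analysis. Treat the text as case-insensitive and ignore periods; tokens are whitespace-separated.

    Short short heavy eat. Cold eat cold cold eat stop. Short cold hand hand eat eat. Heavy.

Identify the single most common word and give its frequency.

Unigram frequencies (highest first):
  eat: 5
  cold: 4
  short: 3
  heavy: 2
  hand: 2
  stop: 1

"eat", 5 times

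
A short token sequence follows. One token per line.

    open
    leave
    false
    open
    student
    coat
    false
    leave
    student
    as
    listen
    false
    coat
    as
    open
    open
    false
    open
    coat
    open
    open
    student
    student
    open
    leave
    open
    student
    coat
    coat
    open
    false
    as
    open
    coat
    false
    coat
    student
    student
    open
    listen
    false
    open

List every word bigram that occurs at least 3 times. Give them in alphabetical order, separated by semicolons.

Bigram counts meeting the condition (at least 3 times):
  false open: 3
  open student: 3

false open; open student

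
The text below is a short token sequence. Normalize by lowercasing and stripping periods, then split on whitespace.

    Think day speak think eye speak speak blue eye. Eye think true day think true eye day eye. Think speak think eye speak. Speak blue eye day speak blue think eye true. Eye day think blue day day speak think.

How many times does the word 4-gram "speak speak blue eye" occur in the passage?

2

Scanning the 37 overlapping 4-gram windows for "speak speak blue eye":
  position 6–9: speak speak blue eye
  position 23–26: speak speak blue eye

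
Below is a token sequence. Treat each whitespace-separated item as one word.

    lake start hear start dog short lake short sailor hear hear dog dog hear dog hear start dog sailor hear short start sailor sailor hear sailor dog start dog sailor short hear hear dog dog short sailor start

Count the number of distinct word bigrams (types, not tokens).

24

38 tokens → 37 bigram windows in total.
Repeated bigrams (each contributes count−1 duplicates):
  hear dog: 3
  sailor hear: 3
  start dog: 3
  dog dog: 2
  dog hear: 2
  dog sailor: 2
  dog short: 2
  hear hear: 2
  … (2 more repeated)
13 duplicate windows → 37 − 13 = 24 distinct.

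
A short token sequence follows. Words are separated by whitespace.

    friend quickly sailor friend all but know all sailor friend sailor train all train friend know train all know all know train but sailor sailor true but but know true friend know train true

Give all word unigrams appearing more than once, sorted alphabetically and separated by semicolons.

all; but; friend; know; sailor; train; true

Unigram counts meeting the condition (more than once):
  all: 5
  but: 4
  friend: 5
  know: 6
  sailor: 5
  train: 5
  true: 3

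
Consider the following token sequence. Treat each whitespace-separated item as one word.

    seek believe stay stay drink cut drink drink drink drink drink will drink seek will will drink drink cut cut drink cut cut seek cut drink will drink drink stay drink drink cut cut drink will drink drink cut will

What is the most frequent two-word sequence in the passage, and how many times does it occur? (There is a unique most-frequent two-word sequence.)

Bigram frequencies (highest first):
  drink drink: 8
  drink cut: 5
  cut drink: 4
  will drink: 4
  drink will: 3
  cut cut: 3
  … (11 more, each ≤ 2)

"drink drink", 8 times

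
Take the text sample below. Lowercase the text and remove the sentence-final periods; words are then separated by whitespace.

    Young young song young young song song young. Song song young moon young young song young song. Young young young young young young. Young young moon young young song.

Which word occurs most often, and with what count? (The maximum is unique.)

"young", 19 times

Unigram frequencies (highest first):
  young: 19
  song: 8
  moon: 2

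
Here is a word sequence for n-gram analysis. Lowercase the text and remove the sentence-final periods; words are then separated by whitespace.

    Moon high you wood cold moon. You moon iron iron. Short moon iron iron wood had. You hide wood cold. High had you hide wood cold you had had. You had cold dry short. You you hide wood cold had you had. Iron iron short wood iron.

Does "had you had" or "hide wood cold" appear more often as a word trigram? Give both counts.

"had you had": 2 occurrences
"hide wood cold": 3 occurrences

"hide wood cold" (3 vs 2)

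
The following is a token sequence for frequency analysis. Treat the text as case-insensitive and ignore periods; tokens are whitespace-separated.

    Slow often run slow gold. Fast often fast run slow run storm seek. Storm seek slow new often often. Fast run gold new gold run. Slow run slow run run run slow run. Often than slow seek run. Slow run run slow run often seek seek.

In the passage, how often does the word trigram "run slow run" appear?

6

Scanning the 44 overlapping trigram windows for "run slow run":
  position 9–11: run slow run
  position 25–27: run slow run
  position 27–29: run slow run
  position 31–33: run slow run
  position 38–40: run slow run
  position 41–43: run slow run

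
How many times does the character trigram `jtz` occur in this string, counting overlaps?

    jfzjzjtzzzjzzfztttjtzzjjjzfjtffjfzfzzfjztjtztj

Sliding a length-3 window over the 46 characters (44 positions):
  position 6–8: jtz
  position 19–21: jtz
  position 42–44: jtz

3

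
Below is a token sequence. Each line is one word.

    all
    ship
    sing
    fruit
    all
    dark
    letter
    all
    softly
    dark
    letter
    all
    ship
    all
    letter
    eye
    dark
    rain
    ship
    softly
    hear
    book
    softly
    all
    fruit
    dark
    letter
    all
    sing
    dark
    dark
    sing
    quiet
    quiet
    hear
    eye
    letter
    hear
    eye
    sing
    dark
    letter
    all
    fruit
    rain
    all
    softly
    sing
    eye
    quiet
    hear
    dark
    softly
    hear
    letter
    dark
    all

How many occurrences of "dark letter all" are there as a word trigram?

4

Scanning the 55 overlapping trigram windows for "dark letter all":
  position 6–8: dark letter all
  position 10–12: dark letter all
  position 26–28: dark letter all
  position 41–43: dark letter all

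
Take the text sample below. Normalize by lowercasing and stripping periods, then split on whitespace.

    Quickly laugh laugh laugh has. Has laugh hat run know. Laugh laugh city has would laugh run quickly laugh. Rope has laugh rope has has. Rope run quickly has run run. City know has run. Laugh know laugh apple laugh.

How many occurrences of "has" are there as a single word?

8

Scanning the 40 tokens for "has":
  position 5: has
  position 6: has
  position 14: has
  position 21: has
  position 24: has
  position 25: has
  position 29: has
  position 34: has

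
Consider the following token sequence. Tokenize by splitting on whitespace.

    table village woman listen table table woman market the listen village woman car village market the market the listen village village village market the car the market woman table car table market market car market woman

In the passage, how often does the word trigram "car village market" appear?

1

Scanning the 34 overlapping trigram windows for "car village market":
  position 13–15: car village market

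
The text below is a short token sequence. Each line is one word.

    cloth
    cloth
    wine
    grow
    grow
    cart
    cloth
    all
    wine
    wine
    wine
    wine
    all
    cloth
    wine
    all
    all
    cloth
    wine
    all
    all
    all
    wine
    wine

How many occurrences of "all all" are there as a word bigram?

3

Scanning the 23 overlapping bigram windows for "all all":
  position 16–17: all all
  position 20–21: all all
  position 21–22: all all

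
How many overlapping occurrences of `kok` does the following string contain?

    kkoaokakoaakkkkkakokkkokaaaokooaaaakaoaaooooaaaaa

Sliding a length-3 window over the 49 characters (47 positions):
  position 18–20: kok
  position 22–24: kok

2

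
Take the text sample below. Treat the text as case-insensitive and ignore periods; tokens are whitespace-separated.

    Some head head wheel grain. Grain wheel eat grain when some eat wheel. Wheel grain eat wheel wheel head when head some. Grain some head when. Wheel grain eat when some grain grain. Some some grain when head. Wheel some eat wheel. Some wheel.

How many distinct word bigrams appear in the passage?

44 tokens → 43 bigram windows in total.
Repeated bigrams (each contributes count−1 duplicates):
  eat wheel: 3
  some grain: 3
  wheel grain: 3
  grain eat: 2
  grain grain: 2
  grain some: 2
  grain when: 2
  head wheel: 2
  … (7 more repeated)
18 duplicate windows → 43 − 18 = 25 distinct.

25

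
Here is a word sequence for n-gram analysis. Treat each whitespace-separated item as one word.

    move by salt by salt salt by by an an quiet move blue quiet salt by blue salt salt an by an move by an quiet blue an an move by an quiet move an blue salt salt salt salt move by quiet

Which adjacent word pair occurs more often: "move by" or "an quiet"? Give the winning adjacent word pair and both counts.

"move by": 4 occurrences
"an quiet": 3 occurrences

"move by" (4 vs 3)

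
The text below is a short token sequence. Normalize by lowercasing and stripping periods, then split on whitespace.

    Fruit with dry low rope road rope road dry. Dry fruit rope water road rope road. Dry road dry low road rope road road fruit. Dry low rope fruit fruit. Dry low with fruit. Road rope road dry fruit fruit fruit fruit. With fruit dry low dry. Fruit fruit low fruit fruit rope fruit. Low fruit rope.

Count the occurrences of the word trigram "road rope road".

Scanning the 55 overlapping trigram windows for "road rope road":
  position 6–8: road rope road
  position 14–16: road rope road
  position 21–23: road rope road
  position 35–37: road rope road

4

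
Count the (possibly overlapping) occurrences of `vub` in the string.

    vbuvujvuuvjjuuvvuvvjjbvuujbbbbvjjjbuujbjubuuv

Sliding a length-3 window over the 45 characters (43 positions):
  (no match at any position)

0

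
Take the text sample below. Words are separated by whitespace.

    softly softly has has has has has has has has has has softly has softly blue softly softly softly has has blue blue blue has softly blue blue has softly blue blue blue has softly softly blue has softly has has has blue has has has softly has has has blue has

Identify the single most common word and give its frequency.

Unigram frequencies (highest first):
  has: 27
  softly: 13
  blue: 12

"has", 27 times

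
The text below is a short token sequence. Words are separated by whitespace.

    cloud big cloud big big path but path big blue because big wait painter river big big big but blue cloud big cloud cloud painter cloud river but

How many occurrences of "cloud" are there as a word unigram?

Scanning the 28 tokens for "cloud":
  position 1: cloud
  position 3: cloud
  position 21: cloud
  position 23: cloud
  position 24: cloud
  position 26: cloud

6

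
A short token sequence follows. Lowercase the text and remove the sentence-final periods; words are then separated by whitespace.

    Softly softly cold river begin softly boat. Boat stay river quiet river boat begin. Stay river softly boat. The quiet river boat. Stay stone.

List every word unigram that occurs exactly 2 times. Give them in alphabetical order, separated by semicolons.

Unigram counts meeting the condition (exactly 2 times):
  begin: 2
  quiet: 2

begin; quiet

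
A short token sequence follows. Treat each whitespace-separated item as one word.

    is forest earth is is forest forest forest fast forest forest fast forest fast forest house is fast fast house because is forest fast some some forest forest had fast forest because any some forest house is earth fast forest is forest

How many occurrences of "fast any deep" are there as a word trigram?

0

Scanning the 40 overlapping trigram windows for "fast any deep":
  (none found)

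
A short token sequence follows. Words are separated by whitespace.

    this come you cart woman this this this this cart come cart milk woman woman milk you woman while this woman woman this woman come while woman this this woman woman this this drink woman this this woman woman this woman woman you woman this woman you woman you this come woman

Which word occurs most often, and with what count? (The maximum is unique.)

Unigram frequencies (highest first):
  woman: 19
  this: 16
  you: 5
  come: 4
  cart: 3
  milk: 2
  … (2 more, each ≤ 2)

"woman", 19 times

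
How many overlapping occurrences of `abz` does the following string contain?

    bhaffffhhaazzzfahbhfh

Sliding a length-3 window over the 21 characters (19 positions):
  (no match at any position)

0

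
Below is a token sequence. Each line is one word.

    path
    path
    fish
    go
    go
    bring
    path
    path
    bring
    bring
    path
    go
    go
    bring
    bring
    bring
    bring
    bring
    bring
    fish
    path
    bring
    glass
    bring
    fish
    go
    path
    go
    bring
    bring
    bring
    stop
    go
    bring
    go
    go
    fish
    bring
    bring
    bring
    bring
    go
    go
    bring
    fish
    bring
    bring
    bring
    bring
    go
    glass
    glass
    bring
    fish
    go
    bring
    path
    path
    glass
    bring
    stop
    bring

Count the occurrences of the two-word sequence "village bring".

Scanning the 61 overlapping bigram windows for "village bring":
  (none found)

0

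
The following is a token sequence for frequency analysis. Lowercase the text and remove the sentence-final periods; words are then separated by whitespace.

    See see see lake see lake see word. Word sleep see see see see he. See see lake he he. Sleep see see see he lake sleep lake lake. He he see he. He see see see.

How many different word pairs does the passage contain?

37 tokens → 36 bigram windows in total.
Repeated bigrams (each contributes count−1 duplicates):
  see see: 10
  he he: 3
  he see: 3
  see he: 3
  see lake: 3
  lake he: 2
  lake see: 2
  sleep see: 2
20 duplicate windows → 36 − 20 = 16 distinct.

16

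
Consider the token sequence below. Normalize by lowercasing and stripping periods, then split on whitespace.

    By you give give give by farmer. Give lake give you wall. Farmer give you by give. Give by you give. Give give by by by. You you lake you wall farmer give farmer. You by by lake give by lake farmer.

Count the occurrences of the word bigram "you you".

Scanning the 41 overlapping bigram windows for "you you":
  position 27–28: you you

1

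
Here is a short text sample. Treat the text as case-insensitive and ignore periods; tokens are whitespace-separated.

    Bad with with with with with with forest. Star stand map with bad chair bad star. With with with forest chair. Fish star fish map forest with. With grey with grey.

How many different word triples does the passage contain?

31 tokens → 29 trigram windows in total.
Repeated trigrams (each contributes count−1 duplicates):
  with with with: 5
  with with forest: 2
5 duplicate windows → 29 − 5 = 24 distinct.

24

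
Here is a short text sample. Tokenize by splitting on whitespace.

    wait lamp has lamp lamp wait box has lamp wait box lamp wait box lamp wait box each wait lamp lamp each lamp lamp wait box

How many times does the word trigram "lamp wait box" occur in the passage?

Scanning the 24 overlapping trigram windows for "lamp wait box":
  position 5–7: lamp wait box
  position 9–11: lamp wait box
  position 12–14: lamp wait box
  position 15–17: lamp wait box
  position 24–26: lamp wait box

5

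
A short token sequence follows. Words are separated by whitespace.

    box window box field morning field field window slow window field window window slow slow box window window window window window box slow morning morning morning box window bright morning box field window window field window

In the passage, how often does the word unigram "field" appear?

Scanning the 36 tokens for "field":
  position 4: field
  position 6: field
  position 7: field
  position 11: field
  position 32: field
  position 35: field

6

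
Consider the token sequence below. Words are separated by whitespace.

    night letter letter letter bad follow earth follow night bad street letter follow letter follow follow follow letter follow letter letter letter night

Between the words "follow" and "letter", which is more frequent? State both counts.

"follow": 7 occurrences
"letter": 9 occurrences

"letter" (9 vs 7)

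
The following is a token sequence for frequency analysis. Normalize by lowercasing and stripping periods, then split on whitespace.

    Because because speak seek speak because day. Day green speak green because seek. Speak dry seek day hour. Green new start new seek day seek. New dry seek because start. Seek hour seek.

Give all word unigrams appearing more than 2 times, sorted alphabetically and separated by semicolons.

Unigram counts meeting the condition (more than 2 times):
  because: 5
  day: 4
  green: 3
  new: 3
  seek: 8
  speak: 4

because; day; green; new; seek; speak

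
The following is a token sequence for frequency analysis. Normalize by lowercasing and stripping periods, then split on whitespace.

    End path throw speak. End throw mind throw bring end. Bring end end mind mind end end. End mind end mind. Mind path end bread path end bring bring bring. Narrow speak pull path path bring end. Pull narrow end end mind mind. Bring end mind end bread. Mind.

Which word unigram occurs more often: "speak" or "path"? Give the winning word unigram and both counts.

"speak": 2 occurrences
"path": 5 occurrences

"path" (5 vs 2)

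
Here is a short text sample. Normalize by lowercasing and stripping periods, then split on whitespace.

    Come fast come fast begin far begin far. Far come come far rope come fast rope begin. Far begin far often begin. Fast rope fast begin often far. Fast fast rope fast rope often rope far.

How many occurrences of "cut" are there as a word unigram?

Scanning the 36 tokens for "cut":
  (none found)

0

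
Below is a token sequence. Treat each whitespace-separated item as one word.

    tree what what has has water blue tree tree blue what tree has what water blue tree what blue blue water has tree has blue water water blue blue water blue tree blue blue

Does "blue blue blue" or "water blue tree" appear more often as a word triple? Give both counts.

"blue blue blue": 0 occurrences
"water blue tree": 3 occurrences

"water blue tree" (3 vs 0)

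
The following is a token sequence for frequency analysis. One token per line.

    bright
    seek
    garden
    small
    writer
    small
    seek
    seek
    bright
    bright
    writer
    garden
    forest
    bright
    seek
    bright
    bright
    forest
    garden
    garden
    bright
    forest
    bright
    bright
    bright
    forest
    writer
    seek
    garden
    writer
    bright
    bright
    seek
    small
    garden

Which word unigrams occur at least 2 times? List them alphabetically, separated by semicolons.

bright; forest; garden; seek; small; writer

Unigram counts meeting the condition (at least 2 times):
  bright: 12
  forest: 4
  garden: 6
  seek: 6
  small: 3
  writer: 4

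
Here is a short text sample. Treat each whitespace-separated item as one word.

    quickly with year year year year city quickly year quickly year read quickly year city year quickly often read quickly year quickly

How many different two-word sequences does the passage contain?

12

22 tokens → 21 bigram windows in total.
Repeated bigrams (each contributes count−1 duplicates):
  quickly year: 4
  year quickly: 3
  year year: 3
  read quickly: 2
  year city: 2
9 duplicate windows → 21 − 9 = 12 distinct.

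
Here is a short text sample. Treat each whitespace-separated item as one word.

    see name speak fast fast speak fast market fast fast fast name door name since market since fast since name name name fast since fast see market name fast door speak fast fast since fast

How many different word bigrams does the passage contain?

23

35 tokens → 34 bigram windows in total.
Repeated bigrams (each contributes count−1 duplicates):
  fast fast: 4
  fast since: 3
  since fast: 3
  speak fast: 3
  name fast: 2
  name name: 2
11 duplicate windows → 34 − 11 = 23 distinct.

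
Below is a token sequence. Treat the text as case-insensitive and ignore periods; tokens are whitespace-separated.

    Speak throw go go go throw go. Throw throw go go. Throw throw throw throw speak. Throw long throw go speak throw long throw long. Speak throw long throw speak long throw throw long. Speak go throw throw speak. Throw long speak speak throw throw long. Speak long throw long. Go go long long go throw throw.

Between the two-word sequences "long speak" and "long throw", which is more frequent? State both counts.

"long speak": 4 occurrences
"long throw": 5 occurrences

"long throw" (5 vs 4)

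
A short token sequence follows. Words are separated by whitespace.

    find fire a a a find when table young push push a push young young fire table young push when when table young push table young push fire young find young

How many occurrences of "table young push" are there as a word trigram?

Scanning the 29 overlapping trigram windows for "table young push":
  position 8–10: table young push
  position 17–19: table young push
  position 22–24: table young push
  position 25–27: table young push

4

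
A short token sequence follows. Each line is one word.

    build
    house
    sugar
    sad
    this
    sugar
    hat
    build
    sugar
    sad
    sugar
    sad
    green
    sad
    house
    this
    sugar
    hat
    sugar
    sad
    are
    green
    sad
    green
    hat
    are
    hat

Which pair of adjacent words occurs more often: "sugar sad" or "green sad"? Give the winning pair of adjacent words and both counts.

"sugar sad" (4 vs 2)

"sugar sad": 4 occurrences
"green sad": 2 occurrences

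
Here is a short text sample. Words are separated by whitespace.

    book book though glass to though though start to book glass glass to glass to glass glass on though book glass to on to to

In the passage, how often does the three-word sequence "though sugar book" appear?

Scanning the 23 overlapping trigram windows for "though sugar book":
  (none found)

0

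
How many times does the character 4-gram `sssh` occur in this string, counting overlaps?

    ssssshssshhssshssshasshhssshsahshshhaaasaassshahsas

6

Sliding a length-4 window over the 51 characters (48 positions):
  position 3–6: sssh
  position 7–10: sssh
  position 12–15: sssh
  position 16–19: sssh
  position 25–28: sssh
  position 43–46: sssh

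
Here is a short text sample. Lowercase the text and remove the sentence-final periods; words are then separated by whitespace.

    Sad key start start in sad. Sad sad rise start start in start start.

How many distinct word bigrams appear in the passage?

9

14 tokens → 13 bigram windows in total.
Repeated bigrams (each contributes count−1 duplicates):
  start start: 3
  sad sad: 2
  start in: 2
4 duplicate windows → 13 − 4 = 9 distinct.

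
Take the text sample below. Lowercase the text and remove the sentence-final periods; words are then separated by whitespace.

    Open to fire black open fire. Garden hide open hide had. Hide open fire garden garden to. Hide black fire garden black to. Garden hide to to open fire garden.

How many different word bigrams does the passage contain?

22

30 tokens → 29 bigram windows in total.
Repeated bigrams (each contributes count−1 duplicates):
  fire garden: 4
  open fire: 3
  garden hide: 2
  hide open: 2
7 duplicate windows → 29 − 7 = 22 distinct.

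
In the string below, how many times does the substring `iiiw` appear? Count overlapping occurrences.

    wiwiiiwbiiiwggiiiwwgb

Sliding a length-4 window over the 21 characters (18 positions):
  position 4–7: iiiw
  position 9–12: iiiw
  position 15–18: iiiw

3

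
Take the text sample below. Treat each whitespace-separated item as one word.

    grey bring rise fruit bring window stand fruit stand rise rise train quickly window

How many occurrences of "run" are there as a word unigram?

0

Scanning the 14 tokens for "run":
  (none found)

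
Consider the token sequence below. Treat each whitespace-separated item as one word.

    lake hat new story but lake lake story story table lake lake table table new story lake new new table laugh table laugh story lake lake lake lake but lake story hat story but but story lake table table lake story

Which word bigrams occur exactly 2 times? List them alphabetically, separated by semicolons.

but lake; lake table; new story; story but; table lake; table laugh; table table

Bigram counts meeting the condition (exactly 2 times):
  but lake: 2
  lake table: 2
  new story: 2
  story but: 2
  table lake: 2
  table laugh: 2
  table table: 2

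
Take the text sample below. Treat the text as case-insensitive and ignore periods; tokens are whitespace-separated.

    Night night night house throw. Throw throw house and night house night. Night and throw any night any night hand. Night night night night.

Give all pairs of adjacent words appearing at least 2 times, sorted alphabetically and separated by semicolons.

Bigram counts meeting the condition (at least 2 times):
  any night: 2
  night house: 2
  night night: 6
  throw throw: 2

any night; night house; night night; throw throw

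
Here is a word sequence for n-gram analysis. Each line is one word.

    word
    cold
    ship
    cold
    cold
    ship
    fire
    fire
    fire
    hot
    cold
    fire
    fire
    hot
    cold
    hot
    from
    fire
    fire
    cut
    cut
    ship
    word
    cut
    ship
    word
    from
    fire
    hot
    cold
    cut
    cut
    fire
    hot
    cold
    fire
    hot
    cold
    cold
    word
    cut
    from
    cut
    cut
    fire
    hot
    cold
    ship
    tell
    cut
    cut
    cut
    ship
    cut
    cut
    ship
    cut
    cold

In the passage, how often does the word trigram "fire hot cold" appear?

6

Scanning the 56 overlapping trigram windows for "fire hot cold":
  position 9–11: fire hot cold
  position 13–15: fire hot cold
  position 28–30: fire hot cold
  position 33–35: fire hot cold
  position 36–38: fire hot cold
  position 45–47: fire hot cold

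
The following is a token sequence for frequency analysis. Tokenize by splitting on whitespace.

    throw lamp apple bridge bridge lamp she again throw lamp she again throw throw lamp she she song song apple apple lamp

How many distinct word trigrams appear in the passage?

22 tokens → 20 trigram windows in total.
Repeated trigrams (each contributes count−1 duplicates):
  lamp she again: 2
  she again throw: 2
  throw lamp she: 2
3 duplicate windows → 20 − 3 = 17 distinct.

17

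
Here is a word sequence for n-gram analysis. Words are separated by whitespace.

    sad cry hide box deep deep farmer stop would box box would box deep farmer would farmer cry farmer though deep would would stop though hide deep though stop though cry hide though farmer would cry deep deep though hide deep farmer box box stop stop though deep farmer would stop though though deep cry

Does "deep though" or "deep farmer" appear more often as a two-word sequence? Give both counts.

"deep farmer" (4 vs 2)

"deep though": 2 occurrences
"deep farmer": 4 occurrences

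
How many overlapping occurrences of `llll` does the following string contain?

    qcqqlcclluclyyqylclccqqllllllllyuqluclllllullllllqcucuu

10

Sliding a length-4 window over the 55 characters (52 positions):
  position 24–27: llll
  position 25–28: llll
  position 26–29: llll
  position 27–30: llll
  position 28–31: llll
  position 38–41: llll
  position 39–42: llll
  position 44–47: llll
  position 45–48: llll
  position 46–49: llll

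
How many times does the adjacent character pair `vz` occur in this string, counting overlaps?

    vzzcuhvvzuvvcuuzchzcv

Sliding a length-2 window over the 21 characters (20 positions):
  position 1–2: vz
  position 8–9: vz

2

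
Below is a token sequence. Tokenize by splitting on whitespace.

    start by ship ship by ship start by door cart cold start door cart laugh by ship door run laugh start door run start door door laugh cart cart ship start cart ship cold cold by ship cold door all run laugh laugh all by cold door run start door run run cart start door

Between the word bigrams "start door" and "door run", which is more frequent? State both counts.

"start door" (5 vs 4)

"start door": 5 occurrences
"door run": 4 occurrences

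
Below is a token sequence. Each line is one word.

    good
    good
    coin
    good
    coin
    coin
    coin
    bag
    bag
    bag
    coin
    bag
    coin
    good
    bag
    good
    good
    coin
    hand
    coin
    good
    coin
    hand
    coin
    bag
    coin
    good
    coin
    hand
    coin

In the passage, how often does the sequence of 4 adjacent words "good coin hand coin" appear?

Scanning the 27 overlapping 4-gram windows for "good coin hand coin":
  position 17–20: good coin hand coin
  position 21–24: good coin hand coin
  position 27–30: good coin hand coin

3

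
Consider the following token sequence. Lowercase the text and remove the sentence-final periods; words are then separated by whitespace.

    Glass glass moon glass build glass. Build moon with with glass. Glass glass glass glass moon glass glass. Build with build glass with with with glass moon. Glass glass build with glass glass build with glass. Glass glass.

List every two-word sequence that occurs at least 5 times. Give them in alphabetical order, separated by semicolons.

Bigram counts meeting the condition (at least 5 times):
  glass build: 5
  glass glass: 10

glass build; glass glass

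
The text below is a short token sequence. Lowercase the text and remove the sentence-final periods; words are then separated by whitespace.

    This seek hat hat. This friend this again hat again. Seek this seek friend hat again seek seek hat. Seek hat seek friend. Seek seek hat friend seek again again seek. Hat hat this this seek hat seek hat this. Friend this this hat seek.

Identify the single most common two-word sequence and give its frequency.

"seek hat", 7 times

Bigram frequencies (highest first):
  seek hat: 7
  hat seek: 4
  this seek: 3
  hat this: 3
  again seek: 3
  hat hat: 2
  … (15 more, each ≤ 2)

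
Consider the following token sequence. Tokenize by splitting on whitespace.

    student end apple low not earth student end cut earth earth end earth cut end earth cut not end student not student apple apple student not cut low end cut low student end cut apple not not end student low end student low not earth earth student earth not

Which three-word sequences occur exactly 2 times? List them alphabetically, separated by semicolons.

end earth cut; end student low; low not earth; not end student; student end cut

Trigram counts meeting the condition (exactly 2 times):
  end earth cut: 2
  end student low: 2
  low not earth: 2
  not end student: 2
  student end cut: 2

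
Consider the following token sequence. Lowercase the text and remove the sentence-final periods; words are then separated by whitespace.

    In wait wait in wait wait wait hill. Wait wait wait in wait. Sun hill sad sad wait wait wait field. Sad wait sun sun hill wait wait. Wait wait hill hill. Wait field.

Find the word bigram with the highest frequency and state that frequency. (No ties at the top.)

Bigram frequencies (highest first):
  wait wait: 10
  in wait: 3
  hill wait: 3
  wait in: 2
  wait hill: 2
  wait sun: 2
  … (8 more, each ≤ 2)

"wait wait", 10 times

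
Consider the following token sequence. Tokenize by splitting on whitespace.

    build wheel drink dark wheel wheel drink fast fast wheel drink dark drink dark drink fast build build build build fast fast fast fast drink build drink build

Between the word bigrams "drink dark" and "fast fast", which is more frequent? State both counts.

"fast fast" (4 vs 3)

"drink dark": 3 occurrences
"fast fast": 4 occurrences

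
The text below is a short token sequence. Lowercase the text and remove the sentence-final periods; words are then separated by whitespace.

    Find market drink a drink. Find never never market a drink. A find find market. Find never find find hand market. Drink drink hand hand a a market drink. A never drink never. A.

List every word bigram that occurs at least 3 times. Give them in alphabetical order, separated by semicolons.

drink a; market drink

Bigram counts meeting the condition (at least 3 times):
  drink a: 3
  market drink: 3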